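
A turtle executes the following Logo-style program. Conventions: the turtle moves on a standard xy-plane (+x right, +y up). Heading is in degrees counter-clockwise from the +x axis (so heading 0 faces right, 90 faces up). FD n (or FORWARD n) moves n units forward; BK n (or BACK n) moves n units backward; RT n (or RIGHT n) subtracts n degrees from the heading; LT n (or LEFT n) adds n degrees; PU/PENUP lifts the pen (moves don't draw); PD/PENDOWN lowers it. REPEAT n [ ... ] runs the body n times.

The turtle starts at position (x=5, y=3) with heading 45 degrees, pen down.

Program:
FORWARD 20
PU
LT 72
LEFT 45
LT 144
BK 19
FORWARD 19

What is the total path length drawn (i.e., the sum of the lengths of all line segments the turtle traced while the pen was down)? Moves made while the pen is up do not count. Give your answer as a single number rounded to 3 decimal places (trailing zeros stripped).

Answer: 20

Derivation:
Executing turtle program step by step:
Start: pos=(5,3), heading=45, pen down
FD 20: (5,3) -> (19.142,17.142) [heading=45, draw]
PU: pen up
LT 72: heading 45 -> 117
LT 45: heading 117 -> 162
LT 144: heading 162 -> 306
BK 19: (19.142,17.142) -> (7.974,32.513) [heading=306, move]
FD 19: (7.974,32.513) -> (19.142,17.142) [heading=306, move]
Final: pos=(19.142,17.142), heading=306, 1 segment(s) drawn

Segment lengths:
  seg 1: (5,3) -> (19.142,17.142), length = 20
Total = 20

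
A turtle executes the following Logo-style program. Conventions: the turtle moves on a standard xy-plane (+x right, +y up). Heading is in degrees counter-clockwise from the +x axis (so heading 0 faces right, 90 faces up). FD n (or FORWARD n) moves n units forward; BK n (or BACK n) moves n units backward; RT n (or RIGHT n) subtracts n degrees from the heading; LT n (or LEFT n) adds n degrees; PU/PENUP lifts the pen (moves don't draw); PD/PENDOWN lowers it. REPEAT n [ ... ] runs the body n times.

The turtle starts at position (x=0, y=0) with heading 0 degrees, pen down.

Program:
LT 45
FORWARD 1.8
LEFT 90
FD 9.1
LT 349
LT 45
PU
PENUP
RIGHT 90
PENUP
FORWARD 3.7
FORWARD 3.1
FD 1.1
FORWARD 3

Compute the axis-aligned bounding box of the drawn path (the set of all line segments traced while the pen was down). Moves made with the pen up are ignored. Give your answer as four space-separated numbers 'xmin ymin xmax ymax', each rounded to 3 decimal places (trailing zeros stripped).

Executing turtle program step by step:
Start: pos=(0,0), heading=0, pen down
LT 45: heading 0 -> 45
FD 1.8: (0,0) -> (1.273,1.273) [heading=45, draw]
LT 90: heading 45 -> 135
FD 9.1: (1.273,1.273) -> (-5.162,7.707) [heading=135, draw]
LT 349: heading 135 -> 124
LT 45: heading 124 -> 169
PU: pen up
PU: pen up
RT 90: heading 169 -> 79
PU: pen up
FD 3.7: (-5.162,7.707) -> (-4.456,11.339) [heading=79, move]
FD 3.1: (-4.456,11.339) -> (-3.864,14.383) [heading=79, move]
FD 1.1: (-3.864,14.383) -> (-3.654,15.462) [heading=79, move]
FD 3: (-3.654,15.462) -> (-3.082,18.407) [heading=79, move]
Final: pos=(-3.082,18.407), heading=79, 2 segment(s) drawn

Segment endpoints: x in {-5.162, 0, 1.273}, y in {0, 1.273, 7.707}
xmin=-5.162, ymin=0, xmax=1.273, ymax=7.707

Answer: -5.162 0 1.273 7.707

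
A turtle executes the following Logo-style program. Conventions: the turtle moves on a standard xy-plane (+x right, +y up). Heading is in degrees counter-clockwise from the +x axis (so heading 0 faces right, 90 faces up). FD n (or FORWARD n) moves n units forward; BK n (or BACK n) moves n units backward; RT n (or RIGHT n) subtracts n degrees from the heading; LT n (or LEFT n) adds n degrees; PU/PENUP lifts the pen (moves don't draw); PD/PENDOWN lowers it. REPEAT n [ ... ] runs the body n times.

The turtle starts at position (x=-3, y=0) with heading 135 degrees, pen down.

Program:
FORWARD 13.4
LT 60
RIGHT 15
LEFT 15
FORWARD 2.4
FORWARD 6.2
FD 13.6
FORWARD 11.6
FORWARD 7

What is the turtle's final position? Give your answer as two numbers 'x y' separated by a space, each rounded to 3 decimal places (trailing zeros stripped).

Answer: -51.885 -1.085

Derivation:
Executing turtle program step by step:
Start: pos=(-3,0), heading=135, pen down
FD 13.4: (-3,0) -> (-12.475,9.475) [heading=135, draw]
LT 60: heading 135 -> 195
RT 15: heading 195 -> 180
LT 15: heading 180 -> 195
FD 2.4: (-12.475,9.475) -> (-14.793,8.854) [heading=195, draw]
FD 6.2: (-14.793,8.854) -> (-20.782,7.249) [heading=195, draw]
FD 13.6: (-20.782,7.249) -> (-33.919,3.729) [heading=195, draw]
FD 11.6: (-33.919,3.729) -> (-45.124,0.727) [heading=195, draw]
FD 7: (-45.124,0.727) -> (-51.885,-1.085) [heading=195, draw]
Final: pos=(-51.885,-1.085), heading=195, 6 segment(s) drawn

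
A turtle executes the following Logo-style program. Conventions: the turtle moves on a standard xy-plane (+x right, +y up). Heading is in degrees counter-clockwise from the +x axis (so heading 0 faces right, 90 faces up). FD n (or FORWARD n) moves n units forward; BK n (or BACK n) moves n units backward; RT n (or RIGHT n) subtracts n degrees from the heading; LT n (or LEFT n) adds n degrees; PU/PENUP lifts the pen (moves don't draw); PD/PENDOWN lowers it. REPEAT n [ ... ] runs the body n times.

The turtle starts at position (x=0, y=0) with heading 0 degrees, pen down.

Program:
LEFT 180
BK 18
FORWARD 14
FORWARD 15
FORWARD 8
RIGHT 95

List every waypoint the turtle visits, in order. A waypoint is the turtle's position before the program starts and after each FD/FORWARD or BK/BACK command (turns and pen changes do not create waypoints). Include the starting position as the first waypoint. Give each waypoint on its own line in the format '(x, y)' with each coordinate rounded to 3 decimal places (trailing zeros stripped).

Executing turtle program step by step:
Start: pos=(0,0), heading=0, pen down
LT 180: heading 0 -> 180
BK 18: (0,0) -> (18,0) [heading=180, draw]
FD 14: (18,0) -> (4,0) [heading=180, draw]
FD 15: (4,0) -> (-11,0) [heading=180, draw]
FD 8: (-11,0) -> (-19,0) [heading=180, draw]
RT 95: heading 180 -> 85
Final: pos=(-19,0), heading=85, 4 segment(s) drawn
Waypoints (5 total):
(0, 0)
(18, 0)
(4, 0)
(-11, 0)
(-19, 0)

Answer: (0, 0)
(18, 0)
(4, 0)
(-11, 0)
(-19, 0)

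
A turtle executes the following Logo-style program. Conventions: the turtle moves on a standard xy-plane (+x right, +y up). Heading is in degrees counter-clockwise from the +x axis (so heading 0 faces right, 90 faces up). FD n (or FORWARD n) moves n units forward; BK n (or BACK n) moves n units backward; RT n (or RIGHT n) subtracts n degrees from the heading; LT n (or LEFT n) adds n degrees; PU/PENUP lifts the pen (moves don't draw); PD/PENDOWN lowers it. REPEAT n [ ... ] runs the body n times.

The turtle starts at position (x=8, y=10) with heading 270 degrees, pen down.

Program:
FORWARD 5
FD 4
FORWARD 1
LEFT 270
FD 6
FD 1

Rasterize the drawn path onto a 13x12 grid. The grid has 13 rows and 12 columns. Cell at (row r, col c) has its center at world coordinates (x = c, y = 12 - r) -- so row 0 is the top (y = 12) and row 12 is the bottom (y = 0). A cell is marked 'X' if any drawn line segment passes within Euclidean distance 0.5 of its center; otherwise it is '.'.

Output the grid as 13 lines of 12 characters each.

Segment 0: (8,10) -> (8,5)
Segment 1: (8,5) -> (8,1)
Segment 2: (8,1) -> (8,0)
Segment 3: (8,0) -> (2,0)
Segment 4: (2,0) -> (1,0)

Answer: ............
............
........X...
........X...
........X...
........X...
........X...
........X...
........X...
........X...
........X...
........X...
.XXXXXXXX...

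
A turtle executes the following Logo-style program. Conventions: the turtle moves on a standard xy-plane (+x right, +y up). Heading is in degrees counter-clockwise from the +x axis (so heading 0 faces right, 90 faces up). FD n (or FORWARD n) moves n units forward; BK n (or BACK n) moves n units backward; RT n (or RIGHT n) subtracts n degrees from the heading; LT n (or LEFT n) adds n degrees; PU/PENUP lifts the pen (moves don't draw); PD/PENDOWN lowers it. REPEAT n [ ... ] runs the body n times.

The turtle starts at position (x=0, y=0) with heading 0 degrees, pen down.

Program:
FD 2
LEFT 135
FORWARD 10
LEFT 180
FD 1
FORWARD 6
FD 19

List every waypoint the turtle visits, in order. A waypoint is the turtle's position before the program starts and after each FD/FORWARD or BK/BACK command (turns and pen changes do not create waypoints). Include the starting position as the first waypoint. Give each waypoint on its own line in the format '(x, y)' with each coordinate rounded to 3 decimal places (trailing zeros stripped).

Executing turtle program step by step:
Start: pos=(0,0), heading=0, pen down
FD 2: (0,0) -> (2,0) [heading=0, draw]
LT 135: heading 0 -> 135
FD 10: (2,0) -> (-5.071,7.071) [heading=135, draw]
LT 180: heading 135 -> 315
FD 1: (-5.071,7.071) -> (-4.364,6.364) [heading=315, draw]
FD 6: (-4.364,6.364) -> (-0.121,2.121) [heading=315, draw]
FD 19: (-0.121,2.121) -> (13.314,-11.314) [heading=315, draw]
Final: pos=(13.314,-11.314), heading=315, 5 segment(s) drawn
Waypoints (6 total):
(0, 0)
(2, 0)
(-5.071, 7.071)
(-4.364, 6.364)
(-0.121, 2.121)
(13.314, -11.314)

Answer: (0, 0)
(2, 0)
(-5.071, 7.071)
(-4.364, 6.364)
(-0.121, 2.121)
(13.314, -11.314)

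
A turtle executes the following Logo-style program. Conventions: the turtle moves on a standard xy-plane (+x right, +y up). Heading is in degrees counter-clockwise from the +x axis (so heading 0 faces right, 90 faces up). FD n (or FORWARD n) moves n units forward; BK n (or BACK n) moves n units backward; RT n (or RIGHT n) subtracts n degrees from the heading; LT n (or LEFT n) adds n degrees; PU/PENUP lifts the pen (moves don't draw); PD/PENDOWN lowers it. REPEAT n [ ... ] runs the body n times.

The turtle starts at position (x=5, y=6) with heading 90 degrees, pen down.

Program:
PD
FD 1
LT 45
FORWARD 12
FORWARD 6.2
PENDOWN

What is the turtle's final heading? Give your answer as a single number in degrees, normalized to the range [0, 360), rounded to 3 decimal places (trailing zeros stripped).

Answer: 135

Derivation:
Executing turtle program step by step:
Start: pos=(5,6), heading=90, pen down
PD: pen down
FD 1: (5,6) -> (5,7) [heading=90, draw]
LT 45: heading 90 -> 135
FD 12: (5,7) -> (-3.485,15.485) [heading=135, draw]
FD 6.2: (-3.485,15.485) -> (-7.869,19.869) [heading=135, draw]
PD: pen down
Final: pos=(-7.869,19.869), heading=135, 3 segment(s) drawn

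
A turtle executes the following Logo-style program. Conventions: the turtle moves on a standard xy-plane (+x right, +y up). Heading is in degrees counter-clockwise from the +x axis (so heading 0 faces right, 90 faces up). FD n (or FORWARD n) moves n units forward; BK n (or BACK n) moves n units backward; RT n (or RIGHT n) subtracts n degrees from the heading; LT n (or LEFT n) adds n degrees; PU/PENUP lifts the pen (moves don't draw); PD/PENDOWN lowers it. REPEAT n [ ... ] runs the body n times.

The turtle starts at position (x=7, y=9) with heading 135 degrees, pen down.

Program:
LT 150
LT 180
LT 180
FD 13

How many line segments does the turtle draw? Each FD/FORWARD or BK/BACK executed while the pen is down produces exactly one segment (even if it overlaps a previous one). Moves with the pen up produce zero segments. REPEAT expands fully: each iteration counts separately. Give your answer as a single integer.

Executing turtle program step by step:
Start: pos=(7,9), heading=135, pen down
LT 150: heading 135 -> 285
LT 180: heading 285 -> 105
LT 180: heading 105 -> 285
FD 13: (7,9) -> (10.365,-3.557) [heading=285, draw]
Final: pos=(10.365,-3.557), heading=285, 1 segment(s) drawn
Segments drawn: 1

Answer: 1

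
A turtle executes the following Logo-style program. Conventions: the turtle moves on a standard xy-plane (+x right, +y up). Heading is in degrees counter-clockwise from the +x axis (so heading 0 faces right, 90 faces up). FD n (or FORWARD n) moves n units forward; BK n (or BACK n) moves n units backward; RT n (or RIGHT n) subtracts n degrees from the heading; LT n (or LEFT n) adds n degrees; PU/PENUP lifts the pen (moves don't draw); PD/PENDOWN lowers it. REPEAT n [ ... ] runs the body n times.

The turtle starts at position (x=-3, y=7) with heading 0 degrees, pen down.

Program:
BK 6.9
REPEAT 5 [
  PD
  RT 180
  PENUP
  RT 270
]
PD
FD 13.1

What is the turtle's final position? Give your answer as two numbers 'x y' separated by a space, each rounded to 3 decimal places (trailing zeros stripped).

Answer: -9.9 -6.1

Derivation:
Executing turtle program step by step:
Start: pos=(-3,7), heading=0, pen down
BK 6.9: (-3,7) -> (-9.9,7) [heading=0, draw]
REPEAT 5 [
  -- iteration 1/5 --
  PD: pen down
  RT 180: heading 0 -> 180
  PU: pen up
  RT 270: heading 180 -> 270
  -- iteration 2/5 --
  PD: pen down
  RT 180: heading 270 -> 90
  PU: pen up
  RT 270: heading 90 -> 180
  -- iteration 3/5 --
  PD: pen down
  RT 180: heading 180 -> 0
  PU: pen up
  RT 270: heading 0 -> 90
  -- iteration 4/5 --
  PD: pen down
  RT 180: heading 90 -> 270
  PU: pen up
  RT 270: heading 270 -> 0
  -- iteration 5/5 --
  PD: pen down
  RT 180: heading 0 -> 180
  PU: pen up
  RT 270: heading 180 -> 270
]
PD: pen down
FD 13.1: (-9.9,7) -> (-9.9,-6.1) [heading=270, draw]
Final: pos=(-9.9,-6.1), heading=270, 2 segment(s) drawn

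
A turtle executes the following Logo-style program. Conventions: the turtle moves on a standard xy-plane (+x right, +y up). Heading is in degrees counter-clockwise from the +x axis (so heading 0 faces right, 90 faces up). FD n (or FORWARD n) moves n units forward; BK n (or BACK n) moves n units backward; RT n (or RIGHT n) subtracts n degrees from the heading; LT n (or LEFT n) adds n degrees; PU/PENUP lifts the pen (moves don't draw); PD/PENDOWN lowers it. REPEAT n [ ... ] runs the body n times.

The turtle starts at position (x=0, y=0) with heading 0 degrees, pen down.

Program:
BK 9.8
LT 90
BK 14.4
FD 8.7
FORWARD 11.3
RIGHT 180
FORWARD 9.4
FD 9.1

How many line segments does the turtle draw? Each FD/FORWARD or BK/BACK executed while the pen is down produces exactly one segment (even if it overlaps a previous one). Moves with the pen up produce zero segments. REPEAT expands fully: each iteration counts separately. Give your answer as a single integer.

Executing turtle program step by step:
Start: pos=(0,0), heading=0, pen down
BK 9.8: (0,0) -> (-9.8,0) [heading=0, draw]
LT 90: heading 0 -> 90
BK 14.4: (-9.8,0) -> (-9.8,-14.4) [heading=90, draw]
FD 8.7: (-9.8,-14.4) -> (-9.8,-5.7) [heading=90, draw]
FD 11.3: (-9.8,-5.7) -> (-9.8,5.6) [heading=90, draw]
RT 180: heading 90 -> 270
FD 9.4: (-9.8,5.6) -> (-9.8,-3.8) [heading=270, draw]
FD 9.1: (-9.8,-3.8) -> (-9.8,-12.9) [heading=270, draw]
Final: pos=(-9.8,-12.9), heading=270, 6 segment(s) drawn
Segments drawn: 6

Answer: 6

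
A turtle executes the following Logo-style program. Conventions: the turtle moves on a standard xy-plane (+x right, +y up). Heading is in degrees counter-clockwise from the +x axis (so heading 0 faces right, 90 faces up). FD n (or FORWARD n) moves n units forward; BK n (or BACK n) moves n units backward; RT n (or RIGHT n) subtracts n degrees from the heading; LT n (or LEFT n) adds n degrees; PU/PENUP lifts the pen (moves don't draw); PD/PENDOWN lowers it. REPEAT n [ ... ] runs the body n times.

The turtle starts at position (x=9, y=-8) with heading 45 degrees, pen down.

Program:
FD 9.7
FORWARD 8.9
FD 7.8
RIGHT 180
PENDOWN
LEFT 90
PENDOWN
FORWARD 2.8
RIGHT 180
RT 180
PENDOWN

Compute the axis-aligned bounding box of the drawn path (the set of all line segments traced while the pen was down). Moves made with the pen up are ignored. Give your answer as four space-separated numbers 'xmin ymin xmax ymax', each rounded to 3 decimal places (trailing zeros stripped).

Executing turtle program step by step:
Start: pos=(9,-8), heading=45, pen down
FD 9.7: (9,-8) -> (15.859,-1.141) [heading=45, draw]
FD 8.9: (15.859,-1.141) -> (22.152,5.152) [heading=45, draw]
FD 7.8: (22.152,5.152) -> (27.668,10.668) [heading=45, draw]
RT 180: heading 45 -> 225
PD: pen down
LT 90: heading 225 -> 315
PD: pen down
FD 2.8: (27.668,10.668) -> (29.648,8.688) [heading=315, draw]
RT 180: heading 315 -> 135
RT 180: heading 135 -> 315
PD: pen down
Final: pos=(29.648,8.688), heading=315, 4 segment(s) drawn

Segment endpoints: x in {9, 15.859, 22.152, 27.668, 29.648}, y in {-8, -1.141, 5.152, 8.688, 10.668}
xmin=9, ymin=-8, xmax=29.648, ymax=10.668

Answer: 9 -8 29.648 10.668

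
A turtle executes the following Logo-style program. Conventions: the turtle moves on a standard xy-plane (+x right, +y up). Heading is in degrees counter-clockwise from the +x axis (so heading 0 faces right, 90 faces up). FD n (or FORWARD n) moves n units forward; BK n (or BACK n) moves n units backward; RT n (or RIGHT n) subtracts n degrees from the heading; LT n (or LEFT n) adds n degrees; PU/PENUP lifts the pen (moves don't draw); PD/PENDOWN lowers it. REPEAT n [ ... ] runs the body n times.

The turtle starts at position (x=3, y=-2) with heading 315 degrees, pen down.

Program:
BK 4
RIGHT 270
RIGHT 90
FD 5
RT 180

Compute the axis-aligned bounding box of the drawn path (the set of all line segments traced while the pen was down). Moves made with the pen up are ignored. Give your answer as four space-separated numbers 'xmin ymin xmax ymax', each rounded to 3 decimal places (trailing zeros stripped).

Answer: 0.172 -2.707 3.707 0.828

Derivation:
Executing turtle program step by step:
Start: pos=(3,-2), heading=315, pen down
BK 4: (3,-2) -> (0.172,0.828) [heading=315, draw]
RT 270: heading 315 -> 45
RT 90: heading 45 -> 315
FD 5: (0.172,0.828) -> (3.707,-2.707) [heading=315, draw]
RT 180: heading 315 -> 135
Final: pos=(3.707,-2.707), heading=135, 2 segment(s) drawn

Segment endpoints: x in {0.172, 3, 3.707}, y in {-2.707, -2, 0.828}
xmin=0.172, ymin=-2.707, xmax=3.707, ymax=0.828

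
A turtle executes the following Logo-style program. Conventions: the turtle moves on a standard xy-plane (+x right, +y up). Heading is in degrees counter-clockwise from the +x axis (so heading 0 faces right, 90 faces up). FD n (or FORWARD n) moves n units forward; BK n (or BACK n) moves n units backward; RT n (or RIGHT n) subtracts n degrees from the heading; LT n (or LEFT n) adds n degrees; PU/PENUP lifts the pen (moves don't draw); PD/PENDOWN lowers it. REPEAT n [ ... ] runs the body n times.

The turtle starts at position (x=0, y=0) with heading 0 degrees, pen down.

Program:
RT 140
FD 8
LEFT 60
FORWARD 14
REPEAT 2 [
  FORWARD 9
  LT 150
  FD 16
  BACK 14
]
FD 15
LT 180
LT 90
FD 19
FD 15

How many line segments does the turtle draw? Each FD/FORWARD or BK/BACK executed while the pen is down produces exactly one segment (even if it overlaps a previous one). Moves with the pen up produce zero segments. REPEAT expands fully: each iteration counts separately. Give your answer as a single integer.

Executing turtle program step by step:
Start: pos=(0,0), heading=0, pen down
RT 140: heading 0 -> 220
FD 8: (0,0) -> (-6.128,-5.142) [heading=220, draw]
LT 60: heading 220 -> 280
FD 14: (-6.128,-5.142) -> (-3.697,-18.93) [heading=280, draw]
REPEAT 2 [
  -- iteration 1/2 --
  FD 9: (-3.697,-18.93) -> (-2.134,-27.793) [heading=280, draw]
  LT 150: heading 280 -> 70
  FD 16: (-2.134,-27.793) -> (3.338,-12.758) [heading=70, draw]
  BK 14: (3.338,-12.758) -> (-1.45,-25.913) [heading=70, draw]
  -- iteration 2/2 --
  FD 9: (-1.45,-25.913) -> (1.628,-17.456) [heading=70, draw]
  LT 150: heading 70 -> 220
  FD 16: (1.628,-17.456) -> (-10.629,-27.741) [heading=220, draw]
  BK 14: (-10.629,-27.741) -> (0.096,-18.742) [heading=220, draw]
]
FD 15: (0.096,-18.742) -> (-11.395,-28.384) [heading=220, draw]
LT 180: heading 220 -> 40
LT 90: heading 40 -> 130
FD 19: (-11.395,-28.384) -> (-23.608,-13.829) [heading=130, draw]
FD 15: (-23.608,-13.829) -> (-33.25,-2.338) [heading=130, draw]
Final: pos=(-33.25,-2.338), heading=130, 11 segment(s) drawn
Segments drawn: 11

Answer: 11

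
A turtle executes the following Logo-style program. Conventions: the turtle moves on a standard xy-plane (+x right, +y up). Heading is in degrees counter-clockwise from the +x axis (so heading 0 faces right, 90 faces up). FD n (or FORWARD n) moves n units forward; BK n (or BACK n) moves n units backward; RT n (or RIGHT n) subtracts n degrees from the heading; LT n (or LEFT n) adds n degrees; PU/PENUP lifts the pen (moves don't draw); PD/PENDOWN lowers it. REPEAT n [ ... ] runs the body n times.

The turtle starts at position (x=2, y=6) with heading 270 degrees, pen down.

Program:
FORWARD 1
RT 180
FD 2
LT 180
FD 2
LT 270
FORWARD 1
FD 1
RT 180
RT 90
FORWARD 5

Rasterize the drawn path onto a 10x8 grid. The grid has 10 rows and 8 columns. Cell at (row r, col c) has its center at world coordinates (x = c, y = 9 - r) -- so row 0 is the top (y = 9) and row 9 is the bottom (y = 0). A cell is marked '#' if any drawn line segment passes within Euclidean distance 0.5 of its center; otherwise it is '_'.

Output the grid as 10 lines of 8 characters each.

Segment 0: (2,6) -> (2,5)
Segment 1: (2,5) -> (2,7)
Segment 2: (2,7) -> (2,5)
Segment 3: (2,5) -> (1,5)
Segment 4: (1,5) -> (-0,5)
Segment 5: (-0,5) -> (-0,0)

Answer: ________
________
__#_____
__#_____
###_____
#_______
#_______
#_______
#_______
#_______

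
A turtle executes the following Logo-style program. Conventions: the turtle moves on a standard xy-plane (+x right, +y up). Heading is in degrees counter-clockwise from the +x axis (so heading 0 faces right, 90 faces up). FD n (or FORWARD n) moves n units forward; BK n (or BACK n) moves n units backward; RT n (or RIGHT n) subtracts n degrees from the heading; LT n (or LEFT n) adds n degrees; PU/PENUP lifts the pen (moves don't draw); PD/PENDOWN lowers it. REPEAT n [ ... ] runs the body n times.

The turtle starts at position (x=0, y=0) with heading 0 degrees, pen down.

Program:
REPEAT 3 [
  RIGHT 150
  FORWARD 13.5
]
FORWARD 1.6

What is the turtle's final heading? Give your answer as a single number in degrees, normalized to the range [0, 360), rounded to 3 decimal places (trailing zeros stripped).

Answer: 270

Derivation:
Executing turtle program step by step:
Start: pos=(0,0), heading=0, pen down
REPEAT 3 [
  -- iteration 1/3 --
  RT 150: heading 0 -> 210
  FD 13.5: (0,0) -> (-11.691,-6.75) [heading=210, draw]
  -- iteration 2/3 --
  RT 150: heading 210 -> 60
  FD 13.5: (-11.691,-6.75) -> (-4.941,4.941) [heading=60, draw]
  -- iteration 3/3 --
  RT 150: heading 60 -> 270
  FD 13.5: (-4.941,4.941) -> (-4.941,-8.559) [heading=270, draw]
]
FD 1.6: (-4.941,-8.559) -> (-4.941,-10.159) [heading=270, draw]
Final: pos=(-4.941,-10.159), heading=270, 4 segment(s) drawn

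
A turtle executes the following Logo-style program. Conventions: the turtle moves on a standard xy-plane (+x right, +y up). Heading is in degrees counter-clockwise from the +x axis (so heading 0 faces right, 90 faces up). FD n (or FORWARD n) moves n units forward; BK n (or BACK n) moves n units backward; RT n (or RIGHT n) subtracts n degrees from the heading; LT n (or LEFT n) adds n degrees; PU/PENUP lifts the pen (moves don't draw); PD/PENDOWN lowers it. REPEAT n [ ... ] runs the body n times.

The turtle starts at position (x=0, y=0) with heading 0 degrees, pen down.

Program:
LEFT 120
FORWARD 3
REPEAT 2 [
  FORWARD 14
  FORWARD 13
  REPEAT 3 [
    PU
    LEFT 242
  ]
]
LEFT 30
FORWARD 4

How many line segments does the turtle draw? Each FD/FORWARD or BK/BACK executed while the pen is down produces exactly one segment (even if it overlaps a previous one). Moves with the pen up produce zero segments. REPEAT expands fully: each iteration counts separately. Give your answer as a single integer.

Answer: 3

Derivation:
Executing turtle program step by step:
Start: pos=(0,0), heading=0, pen down
LT 120: heading 0 -> 120
FD 3: (0,0) -> (-1.5,2.598) [heading=120, draw]
REPEAT 2 [
  -- iteration 1/2 --
  FD 14: (-1.5,2.598) -> (-8.5,14.722) [heading=120, draw]
  FD 13: (-8.5,14.722) -> (-15,25.981) [heading=120, draw]
  REPEAT 3 [
    -- iteration 1/3 --
    PU: pen up
    LT 242: heading 120 -> 2
    -- iteration 2/3 --
    PU: pen up
    LT 242: heading 2 -> 244
    -- iteration 3/3 --
    PU: pen up
    LT 242: heading 244 -> 126
  ]
  -- iteration 2/2 --
  FD 14: (-15,25.981) -> (-23.229,37.307) [heading=126, move]
  FD 13: (-23.229,37.307) -> (-30.87,47.824) [heading=126, move]
  REPEAT 3 [
    -- iteration 1/3 --
    PU: pen up
    LT 242: heading 126 -> 8
    -- iteration 2/3 --
    PU: pen up
    LT 242: heading 8 -> 250
    -- iteration 3/3 --
    PU: pen up
    LT 242: heading 250 -> 132
  ]
]
LT 30: heading 132 -> 162
FD 4: (-30.87,47.824) -> (-34.674,49.06) [heading=162, move]
Final: pos=(-34.674,49.06), heading=162, 3 segment(s) drawn
Segments drawn: 3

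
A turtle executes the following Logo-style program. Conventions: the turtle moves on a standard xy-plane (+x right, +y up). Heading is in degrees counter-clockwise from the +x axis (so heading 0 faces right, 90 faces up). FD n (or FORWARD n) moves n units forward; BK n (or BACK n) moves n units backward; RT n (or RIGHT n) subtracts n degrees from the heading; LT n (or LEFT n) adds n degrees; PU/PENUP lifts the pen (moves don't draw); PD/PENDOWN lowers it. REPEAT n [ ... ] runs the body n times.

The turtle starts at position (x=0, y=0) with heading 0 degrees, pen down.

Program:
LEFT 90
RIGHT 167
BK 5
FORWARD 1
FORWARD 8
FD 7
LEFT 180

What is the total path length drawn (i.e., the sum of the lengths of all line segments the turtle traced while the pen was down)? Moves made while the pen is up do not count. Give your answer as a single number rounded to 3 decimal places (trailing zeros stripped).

Executing turtle program step by step:
Start: pos=(0,0), heading=0, pen down
LT 90: heading 0 -> 90
RT 167: heading 90 -> 283
BK 5: (0,0) -> (-1.125,4.872) [heading=283, draw]
FD 1: (-1.125,4.872) -> (-0.9,3.897) [heading=283, draw]
FD 8: (-0.9,3.897) -> (0.9,-3.897) [heading=283, draw]
FD 7: (0.9,-3.897) -> (2.474,-10.718) [heading=283, draw]
LT 180: heading 283 -> 103
Final: pos=(2.474,-10.718), heading=103, 4 segment(s) drawn

Segment lengths:
  seg 1: (0,0) -> (-1.125,4.872), length = 5
  seg 2: (-1.125,4.872) -> (-0.9,3.897), length = 1
  seg 3: (-0.9,3.897) -> (0.9,-3.897), length = 8
  seg 4: (0.9,-3.897) -> (2.474,-10.718), length = 7
Total = 21

Answer: 21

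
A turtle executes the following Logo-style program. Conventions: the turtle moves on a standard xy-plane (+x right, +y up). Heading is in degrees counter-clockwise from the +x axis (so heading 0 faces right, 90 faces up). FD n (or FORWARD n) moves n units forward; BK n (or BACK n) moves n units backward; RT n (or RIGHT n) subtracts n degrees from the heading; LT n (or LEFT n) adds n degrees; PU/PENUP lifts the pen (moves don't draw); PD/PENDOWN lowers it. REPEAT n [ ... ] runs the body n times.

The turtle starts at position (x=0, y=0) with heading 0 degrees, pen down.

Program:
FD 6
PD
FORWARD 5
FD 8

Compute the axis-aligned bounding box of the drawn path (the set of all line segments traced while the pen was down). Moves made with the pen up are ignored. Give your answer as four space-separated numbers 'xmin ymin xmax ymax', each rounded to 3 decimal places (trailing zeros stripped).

Answer: 0 0 19 0

Derivation:
Executing turtle program step by step:
Start: pos=(0,0), heading=0, pen down
FD 6: (0,0) -> (6,0) [heading=0, draw]
PD: pen down
FD 5: (6,0) -> (11,0) [heading=0, draw]
FD 8: (11,0) -> (19,0) [heading=0, draw]
Final: pos=(19,0), heading=0, 3 segment(s) drawn

Segment endpoints: x in {0, 6, 11, 19}, y in {0}
xmin=0, ymin=0, xmax=19, ymax=0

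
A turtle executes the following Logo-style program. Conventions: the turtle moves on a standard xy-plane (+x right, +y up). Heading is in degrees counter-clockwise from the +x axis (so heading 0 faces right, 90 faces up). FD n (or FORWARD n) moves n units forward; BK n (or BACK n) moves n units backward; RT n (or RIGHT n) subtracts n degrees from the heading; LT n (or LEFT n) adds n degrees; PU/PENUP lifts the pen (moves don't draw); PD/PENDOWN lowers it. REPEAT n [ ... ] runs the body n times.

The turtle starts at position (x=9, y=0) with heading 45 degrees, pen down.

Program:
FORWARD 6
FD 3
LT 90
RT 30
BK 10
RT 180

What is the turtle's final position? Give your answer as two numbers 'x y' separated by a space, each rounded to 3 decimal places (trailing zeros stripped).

Answer: 17.952 -3.295

Derivation:
Executing turtle program step by step:
Start: pos=(9,0), heading=45, pen down
FD 6: (9,0) -> (13.243,4.243) [heading=45, draw]
FD 3: (13.243,4.243) -> (15.364,6.364) [heading=45, draw]
LT 90: heading 45 -> 135
RT 30: heading 135 -> 105
BK 10: (15.364,6.364) -> (17.952,-3.295) [heading=105, draw]
RT 180: heading 105 -> 285
Final: pos=(17.952,-3.295), heading=285, 3 segment(s) drawn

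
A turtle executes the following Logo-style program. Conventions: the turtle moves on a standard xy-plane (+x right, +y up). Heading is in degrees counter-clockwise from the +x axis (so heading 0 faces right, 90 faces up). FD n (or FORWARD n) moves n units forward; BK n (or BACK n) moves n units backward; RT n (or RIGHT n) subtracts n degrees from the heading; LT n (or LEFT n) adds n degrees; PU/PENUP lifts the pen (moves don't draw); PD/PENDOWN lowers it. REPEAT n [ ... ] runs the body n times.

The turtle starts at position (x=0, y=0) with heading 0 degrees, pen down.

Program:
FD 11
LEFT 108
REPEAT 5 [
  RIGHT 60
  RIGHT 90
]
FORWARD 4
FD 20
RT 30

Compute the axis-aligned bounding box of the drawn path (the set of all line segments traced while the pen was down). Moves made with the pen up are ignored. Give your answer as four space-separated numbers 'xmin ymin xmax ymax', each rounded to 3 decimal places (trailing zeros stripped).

Answer: 0 0 15.99 23.476

Derivation:
Executing turtle program step by step:
Start: pos=(0,0), heading=0, pen down
FD 11: (0,0) -> (11,0) [heading=0, draw]
LT 108: heading 0 -> 108
REPEAT 5 [
  -- iteration 1/5 --
  RT 60: heading 108 -> 48
  RT 90: heading 48 -> 318
  -- iteration 2/5 --
  RT 60: heading 318 -> 258
  RT 90: heading 258 -> 168
  -- iteration 3/5 --
  RT 60: heading 168 -> 108
  RT 90: heading 108 -> 18
  -- iteration 4/5 --
  RT 60: heading 18 -> 318
  RT 90: heading 318 -> 228
  -- iteration 5/5 --
  RT 60: heading 228 -> 168
  RT 90: heading 168 -> 78
]
FD 4: (11,0) -> (11.832,3.913) [heading=78, draw]
FD 20: (11.832,3.913) -> (15.99,23.476) [heading=78, draw]
RT 30: heading 78 -> 48
Final: pos=(15.99,23.476), heading=48, 3 segment(s) drawn

Segment endpoints: x in {0, 11, 11.832, 15.99}, y in {0, 3.913, 23.476}
xmin=0, ymin=0, xmax=15.99, ymax=23.476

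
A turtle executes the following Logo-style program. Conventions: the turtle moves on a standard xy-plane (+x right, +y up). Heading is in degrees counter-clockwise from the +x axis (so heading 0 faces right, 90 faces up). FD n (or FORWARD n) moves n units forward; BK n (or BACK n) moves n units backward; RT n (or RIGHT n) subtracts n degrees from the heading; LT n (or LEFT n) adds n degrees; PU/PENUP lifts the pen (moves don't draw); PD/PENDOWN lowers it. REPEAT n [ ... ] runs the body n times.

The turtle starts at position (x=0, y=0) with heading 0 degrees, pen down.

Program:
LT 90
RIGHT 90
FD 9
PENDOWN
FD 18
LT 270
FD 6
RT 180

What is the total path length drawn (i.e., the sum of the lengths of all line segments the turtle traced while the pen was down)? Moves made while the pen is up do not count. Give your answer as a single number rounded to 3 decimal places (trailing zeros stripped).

Answer: 33

Derivation:
Executing turtle program step by step:
Start: pos=(0,0), heading=0, pen down
LT 90: heading 0 -> 90
RT 90: heading 90 -> 0
FD 9: (0,0) -> (9,0) [heading=0, draw]
PD: pen down
FD 18: (9,0) -> (27,0) [heading=0, draw]
LT 270: heading 0 -> 270
FD 6: (27,0) -> (27,-6) [heading=270, draw]
RT 180: heading 270 -> 90
Final: pos=(27,-6), heading=90, 3 segment(s) drawn

Segment lengths:
  seg 1: (0,0) -> (9,0), length = 9
  seg 2: (9,0) -> (27,0), length = 18
  seg 3: (27,0) -> (27,-6), length = 6
Total = 33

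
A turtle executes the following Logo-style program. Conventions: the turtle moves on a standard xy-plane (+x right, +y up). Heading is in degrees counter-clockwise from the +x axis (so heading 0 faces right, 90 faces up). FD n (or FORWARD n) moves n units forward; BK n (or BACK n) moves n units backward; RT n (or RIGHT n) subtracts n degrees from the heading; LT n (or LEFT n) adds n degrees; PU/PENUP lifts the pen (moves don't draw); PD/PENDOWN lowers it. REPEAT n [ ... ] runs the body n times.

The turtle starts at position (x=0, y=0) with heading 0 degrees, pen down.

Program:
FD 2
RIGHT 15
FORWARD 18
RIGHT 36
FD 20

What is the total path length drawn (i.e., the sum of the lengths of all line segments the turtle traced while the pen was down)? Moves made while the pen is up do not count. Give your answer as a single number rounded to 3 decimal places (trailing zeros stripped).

Executing turtle program step by step:
Start: pos=(0,0), heading=0, pen down
FD 2: (0,0) -> (2,0) [heading=0, draw]
RT 15: heading 0 -> 345
FD 18: (2,0) -> (19.387,-4.659) [heading=345, draw]
RT 36: heading 345 -> 309
FD 20: (19.387,-4.659) -> (31.973,-20.202) [heading=309, draw]
Final: pos=(31.973,-20.202), heading=309, 3 segment(s) drawn

Segment lengths:
  seg 1: (0,0) -> (2,0), length = 2
  seg 2: (2,0) -> (19.387,-4.659), length = 18
  seg 3: (19.387,-4.659) -> (31.973,-20.202), length = 20
Total = 40

Answer: 40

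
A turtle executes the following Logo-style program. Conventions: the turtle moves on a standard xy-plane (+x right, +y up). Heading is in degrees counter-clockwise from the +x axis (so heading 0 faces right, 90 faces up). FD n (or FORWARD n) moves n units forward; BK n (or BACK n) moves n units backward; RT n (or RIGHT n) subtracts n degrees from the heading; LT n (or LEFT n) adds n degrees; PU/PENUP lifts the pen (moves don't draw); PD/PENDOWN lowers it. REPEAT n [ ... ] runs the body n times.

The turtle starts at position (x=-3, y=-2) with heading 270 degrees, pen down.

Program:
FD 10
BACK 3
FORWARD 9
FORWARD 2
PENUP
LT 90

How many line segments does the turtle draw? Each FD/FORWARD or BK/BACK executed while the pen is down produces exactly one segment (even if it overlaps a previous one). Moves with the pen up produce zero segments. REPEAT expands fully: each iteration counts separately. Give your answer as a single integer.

Answer: 4

Derivation:
Executing turtle program step by step:
Start: pos=(-3,-2), heading=270, pen down
FD 10: (-3,-2) -> (-3,-12) [heading=270, draw]
BK 3: (-3,-12) -> (-3,-9) [heading=270, draw]
FD 9: (-3,-9) -> (-3,-18) [heading=270, draw]
FD 2: (-3,-18) -> (-3,-20) [heading=270, draw]
PU: pen up
LT 90: heading 270 -> 0
Final: pos=(-3,-20), heading=0, 4 segment(s) drawn
Segments drawn: 4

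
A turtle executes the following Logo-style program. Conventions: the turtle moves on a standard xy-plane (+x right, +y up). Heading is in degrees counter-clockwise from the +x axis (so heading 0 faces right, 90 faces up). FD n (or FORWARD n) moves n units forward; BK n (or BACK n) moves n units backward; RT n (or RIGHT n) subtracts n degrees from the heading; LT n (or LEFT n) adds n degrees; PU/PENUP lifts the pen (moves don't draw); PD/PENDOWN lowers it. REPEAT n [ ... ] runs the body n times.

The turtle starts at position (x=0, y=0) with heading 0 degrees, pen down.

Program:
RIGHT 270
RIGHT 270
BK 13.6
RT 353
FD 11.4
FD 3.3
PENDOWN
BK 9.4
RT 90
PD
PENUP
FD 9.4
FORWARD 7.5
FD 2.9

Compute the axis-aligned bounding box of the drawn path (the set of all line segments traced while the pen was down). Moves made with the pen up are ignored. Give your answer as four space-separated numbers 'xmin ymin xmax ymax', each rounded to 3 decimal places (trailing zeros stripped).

Executing turtle program step by step:
Start: pos=(0,0), heading=0, pen down
RT 270: heading 0 -> 90
RT 270: heading 90 -> 180
BK 13.6: (0,0) -> (13.6,0) [heading=180, draw]
RT 353: heading 180 -> 187
FD 11.4: (13.6,0) -> (2.285,-1.389) [heading=187, draw]
FD 3.3: (2.285,-1.389) -> (-0.99,-1.791) [heading=187, draw]
PD: pen down
BK 9.4: (-0.99,-1.791) -> (8.34,-0.646) [heading=187, draw]
RT 90: heading 187 -> 97
PD: pen down
PU: pen up
FD 9.4: (8.34,-0.646) -> (7.194,8.684) [heading=97, move]
FD 7.5: (7.194,8.684) -> (6.28,16.128) [heading=97, move]
FD 2.9: (6.28,16.128) -> (5.926,19.007) [heading=97, move]
Final: pos=(5.926,19.007), heading=97, 4 segment(s) drawn

Segment endpoints: x in {-0.99, 0, 2.285, 8.34, 13.6}, y in {-1.791, -1.389, -0.646, 0, 0}
xmin=-0.99, ymin=-1.791, xmax=13.6, ymax=0

Answer: -0.99 -1.791 13.6 0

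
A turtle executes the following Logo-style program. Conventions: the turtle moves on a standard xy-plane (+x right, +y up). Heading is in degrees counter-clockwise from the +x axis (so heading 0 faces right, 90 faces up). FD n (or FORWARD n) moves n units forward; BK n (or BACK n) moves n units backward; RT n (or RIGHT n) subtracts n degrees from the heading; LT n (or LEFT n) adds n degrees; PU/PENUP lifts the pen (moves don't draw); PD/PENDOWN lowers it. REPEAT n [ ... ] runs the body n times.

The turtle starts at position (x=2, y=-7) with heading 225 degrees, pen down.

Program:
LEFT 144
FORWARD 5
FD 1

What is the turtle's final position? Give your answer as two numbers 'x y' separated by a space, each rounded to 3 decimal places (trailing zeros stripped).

Executing turtle program step by step:
Start: pos=(2,-7), heading=225, pen down
LT 144: heading 225 -> 9
FD 5: (2,-7) -> (6.938,-6.218) [heading=9, draw]
FD 1: (6.938,-6.218) -> (7.926,-6.061) [heading=9, draw]
Final: pos=(7.926,-6.061), heading=9, 2 segment(s) drawn

Answer: 7.926 -6.061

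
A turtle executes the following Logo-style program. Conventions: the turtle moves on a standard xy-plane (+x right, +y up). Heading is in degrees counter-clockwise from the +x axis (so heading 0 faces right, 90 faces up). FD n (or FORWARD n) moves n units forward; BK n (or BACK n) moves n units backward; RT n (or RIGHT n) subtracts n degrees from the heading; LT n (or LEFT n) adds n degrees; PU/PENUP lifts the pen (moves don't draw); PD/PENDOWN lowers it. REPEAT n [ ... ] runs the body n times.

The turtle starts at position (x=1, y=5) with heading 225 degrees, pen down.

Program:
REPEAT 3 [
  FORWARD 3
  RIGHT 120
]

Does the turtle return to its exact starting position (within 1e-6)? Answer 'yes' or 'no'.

Answer: yes

Derivation:
Executing turtle program step by step:
Start: pos=(1,5), heading=225, pen down
REPEAT 3 [
  -- iteration 1/3 --
  FD 3: (1,5) -> (-1.121,2.879) [heading=225, draw]
  RT 120: heading 225 -> 105
  -- iteration 2/3 --
  FD 3: (-1.121,2.879) -> (-1.898,5.776) [heading=105, draw]
  RT 120: heading 105 -> 345
  -- iteration 3/3 --
  FD 3: (-1.898,5.776) -> (1,5) [heading=345, draw]
  RT 120: heading 345 -> 225
]
Final: pos=(1,5), heading=225, 3 segment(s) drawn

Start position: (1, 5)
Final position: (1, 5)
Distance = 0; < 1e-6 -> CLOSED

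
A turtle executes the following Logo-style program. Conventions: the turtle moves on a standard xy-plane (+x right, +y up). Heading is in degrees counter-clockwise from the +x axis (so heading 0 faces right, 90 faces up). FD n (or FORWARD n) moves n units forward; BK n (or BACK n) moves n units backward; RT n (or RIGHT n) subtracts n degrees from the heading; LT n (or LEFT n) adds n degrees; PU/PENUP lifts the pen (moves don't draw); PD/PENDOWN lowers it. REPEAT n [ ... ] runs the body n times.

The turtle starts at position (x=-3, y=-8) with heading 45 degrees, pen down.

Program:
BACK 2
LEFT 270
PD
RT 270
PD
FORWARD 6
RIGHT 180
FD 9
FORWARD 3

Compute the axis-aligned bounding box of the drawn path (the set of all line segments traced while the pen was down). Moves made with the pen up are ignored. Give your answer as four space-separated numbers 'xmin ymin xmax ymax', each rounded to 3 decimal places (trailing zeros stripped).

Answer: -8.657 -13.657 -0.172 -5.172

Derivation:
Executing turtle program step by step:
Start: pos=(-3,-8), heading=45, pen down
BK 2: (-3,-8) -> (-4.414,-9.414) [heading=45, draw]
LT 270: heading 45 -> 315
PD: pen down
RT 270: heading 315 -> 45
PD: pen down
FD 6: (-4.414,-9.414) -> (-0.172,-5.172) [heading=45, draw]
RT 180: heading 45 -> 225
FD 9: (-0.172,-5.172) -> (-6.536,-11.536) [heading=225, draw]
FD 3: (-6.536,-11.536) -> (-8.657,-13.657) [heading=225, draw]
Final: pos=(-8.657,-13.657), heading=225, 4 segment(s) drawn

Segment endpoints: x in {-8.657, -6.536, -4.414, -3, -0.172}, y in {-13.657, -11.536, -9.414, -8, -5.172}
xmin=-8.657, ymin=-13.657, xmax=-0.172, ymax=-5.172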